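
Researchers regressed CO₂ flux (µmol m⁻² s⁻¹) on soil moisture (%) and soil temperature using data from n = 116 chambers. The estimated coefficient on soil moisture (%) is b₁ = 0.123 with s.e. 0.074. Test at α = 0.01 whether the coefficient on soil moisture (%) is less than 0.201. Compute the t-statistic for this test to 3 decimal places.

H₀: β₁ = 0.201 vs H₁: β₁ < 0.201.
t = (b₁ − β₁⁰)/SE = (0.123 − 0.201) / 0.074 = -1.054.
df = n − k − 1 = 116 − 2 − 1 = 113.
One-sided p ≈ 0.1471, which is ≥ 0.01, so fail to reject H₀.
The data do not give significant evidence that the true slope on soil moisture (%) is below 0.201 µmol m⁻² s⁻¹ per unit, holding the other predictors fixed.

t = -1.054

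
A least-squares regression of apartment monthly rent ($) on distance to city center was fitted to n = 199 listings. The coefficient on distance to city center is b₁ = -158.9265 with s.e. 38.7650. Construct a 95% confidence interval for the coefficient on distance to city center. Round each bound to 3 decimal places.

df = n − 2 = 199 − 2 = 197.
t* = t_{0.025, 197} = 1.972079.
Margin = t* × SE = 1.972079 × 38.7650 = 76.44764.
CI: -158.9265 ± 76.44764 → (-235.374, -82.479).
With 95% confidence, each one-unit increase in distance to city center is associated with a change of between -235.374 and -82.479 $ in apartment monthly rent.

(-235.374, -82.479)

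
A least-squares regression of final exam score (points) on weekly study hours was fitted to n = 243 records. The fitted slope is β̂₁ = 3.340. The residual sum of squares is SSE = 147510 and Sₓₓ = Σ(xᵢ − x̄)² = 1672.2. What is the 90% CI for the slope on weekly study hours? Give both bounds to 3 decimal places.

(2.341, 4.339)

MSE = SSE/(n − 2) = 147510/241 = 612.075.
SE(β̂₁) = √(MSE/Sₓₓ) = √(612.075/1672.2) = 0.605004.
df = n − 2 = 241.
t* = t_{0.05, 241} = 1.651201.
Margin = t* × SE = 1.651201 × 0.605004 = 0.99898.
CI: 3.340 ± 0.99898 → (2.341, 4.339).
With 90% confidence, each one-unit increase in weekly study hours is associated with a change of between 2.341 and 4.339 points in final exam score.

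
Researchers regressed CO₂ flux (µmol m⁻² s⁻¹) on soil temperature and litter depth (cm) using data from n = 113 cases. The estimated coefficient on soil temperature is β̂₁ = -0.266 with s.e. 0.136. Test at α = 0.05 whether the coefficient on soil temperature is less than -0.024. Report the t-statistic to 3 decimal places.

H₀: β₁ = -0.024 vs H₁: β₁ < -0.024.
t = (β̂₁ − β₁⁰)/SE = (-0.266 − (-0.024)) / 0.136 = -1.779.
df = n − k − 1 = 113 − 2 − 1 = 110.
One-sided p ≈ 0.0390, which is < 0.05, so reject H₀.
There is evidence that the true slope on soil temperature is below -0.024 µmol m⁻² s⁻¹ per unit, holding the other predictors fixed.

t = -1.779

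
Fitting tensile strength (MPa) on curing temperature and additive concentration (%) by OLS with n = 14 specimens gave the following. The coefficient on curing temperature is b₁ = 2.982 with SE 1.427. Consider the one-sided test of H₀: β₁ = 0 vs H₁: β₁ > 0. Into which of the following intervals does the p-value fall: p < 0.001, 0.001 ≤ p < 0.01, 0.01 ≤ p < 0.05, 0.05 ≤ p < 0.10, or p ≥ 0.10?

t = 2.982 / 1.427 = 2.090.
df = n − k − 1 = 14 − 2 − 1 = 11.
One-sided p = P(T_{11} > t) ≈ 0.0303.
So 0.01 ≤ p < 0.05.

0.01 ≤ p < 0.05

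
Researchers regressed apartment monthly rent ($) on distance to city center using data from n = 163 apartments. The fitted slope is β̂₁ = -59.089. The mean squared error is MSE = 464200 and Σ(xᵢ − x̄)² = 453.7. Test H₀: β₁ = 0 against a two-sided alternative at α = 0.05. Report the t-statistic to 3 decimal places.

SE(β̂₁) = √(MSE/Sₓₓ) = √(464200/453.7) = 31.9866.
t = -59.089 / 31.9866 = -1.847.
df = n − 2 = 161.
Two-sided p ≈ 0.0665, which is ≥ 0.05, so fail to reject H₀.
The data do not give significant evidence of an association between distance to city center and apartment monthly rent.

t = -1.847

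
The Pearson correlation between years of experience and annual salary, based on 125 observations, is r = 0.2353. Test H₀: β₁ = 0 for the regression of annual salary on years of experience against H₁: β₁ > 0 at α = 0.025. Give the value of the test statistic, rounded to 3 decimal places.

t = 2.685

t = r·√(n − 2)/√(1 − r²) = 0.2353·√123/√0.944634 = 2.685.
df = n − 2 = 123.
One-sided p ≈ 0.0041, which is < 0.025, so reject H₀.
There is evidence of a linear association between years of experience and annual salary.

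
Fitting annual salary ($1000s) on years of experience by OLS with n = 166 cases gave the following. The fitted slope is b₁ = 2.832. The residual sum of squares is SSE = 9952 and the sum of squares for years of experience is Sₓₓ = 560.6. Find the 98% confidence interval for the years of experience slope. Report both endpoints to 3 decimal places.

(2.059, 3.605)

MSE = SSE/(n − 2) = 9952/164 = 60.6829.
SE(b₁) = √(MSE/Sₓₓ) = √(60.6829/560.6) = 0.329008.
df = n − 2 = 164.
t* = t_{0.01, 164} = 2.3493.
Margin = t* × SE = 2.3493 × 0.329008 = 0.77294.
CI: 2.832 ± 0.77294 → (2.059, 3.605).
With 98% confidence, each one-unit increase in years of experience is associated with a change of between 2.059 and 3.605 $1000s in annual salary.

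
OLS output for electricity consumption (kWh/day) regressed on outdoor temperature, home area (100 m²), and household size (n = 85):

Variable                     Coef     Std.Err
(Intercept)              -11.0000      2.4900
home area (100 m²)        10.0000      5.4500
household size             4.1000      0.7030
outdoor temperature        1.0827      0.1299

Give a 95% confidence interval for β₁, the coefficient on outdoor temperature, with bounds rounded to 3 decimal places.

(0.824, 1.341)

Read off: b = 1.0827, SE = 0.1299 for outdoor temperature.
df = n − k − 1 = 85 − 3 − 1 = 81.
t* = t_{0.025, 81} = 1.989686.
Margin = t* × SE = 1.989686 × 0.1299 = 0.25846.
CI: 1.0827 ± 0.25846 → (0.824, 1.341).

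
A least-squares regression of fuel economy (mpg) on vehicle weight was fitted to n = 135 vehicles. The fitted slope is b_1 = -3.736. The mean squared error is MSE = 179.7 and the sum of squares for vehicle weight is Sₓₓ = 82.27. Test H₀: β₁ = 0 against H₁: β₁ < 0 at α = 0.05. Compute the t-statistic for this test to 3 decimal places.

t = -2.528

SE(b_1) = √(MSE/Sₓₓ) = √(179.7/82.27) = 1.47793.
t = -3.736 / 1.47793 = -2.528.
df = n − 2 = 133.
One-sided p ≈ 0.0063, which is < 0.05, so reject H₀.
There is evidence that the true slope on vehicle weight is negative.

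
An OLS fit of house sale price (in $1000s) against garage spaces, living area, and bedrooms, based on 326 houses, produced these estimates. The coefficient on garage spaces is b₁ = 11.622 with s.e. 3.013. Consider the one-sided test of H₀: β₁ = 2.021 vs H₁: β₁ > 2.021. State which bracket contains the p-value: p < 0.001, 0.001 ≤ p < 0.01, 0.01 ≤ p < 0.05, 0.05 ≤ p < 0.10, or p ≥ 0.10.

t = (11.622 − 2.021) / 3.013 = 3.187.
df = n − k − 1 = 326 − 3 − 1 = 322.
One-sided p = P(T_{322} > t) ≈ 0.0008.
So p < 0.001.

p < 0.001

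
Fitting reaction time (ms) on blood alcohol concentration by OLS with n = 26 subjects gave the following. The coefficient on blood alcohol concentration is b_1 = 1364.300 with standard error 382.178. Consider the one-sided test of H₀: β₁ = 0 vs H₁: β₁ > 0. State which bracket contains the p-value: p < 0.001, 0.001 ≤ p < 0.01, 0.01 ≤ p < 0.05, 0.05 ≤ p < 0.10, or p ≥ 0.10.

t = 1364.300 / 382.178 = 3.570.
df = n − 2 = 26 − 2 = 24.
One-sided p = P(T_{24} > t) ≈ 0.0008.
So p < 0.001.

p < 0.001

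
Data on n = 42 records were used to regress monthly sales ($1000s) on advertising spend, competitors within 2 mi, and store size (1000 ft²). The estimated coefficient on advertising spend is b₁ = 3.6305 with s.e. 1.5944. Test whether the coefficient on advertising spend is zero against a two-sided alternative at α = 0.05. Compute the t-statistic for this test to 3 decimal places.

H₀: β₁ = 0 vs H₁: β₁ ≠ 0.
t = (b₁ − β₁⁰)/SE = 3.6305 / 1.5944 = 2.277.
df = n − k − 1 = 42 − 3 − 1 = 38.
Two-sided p ≈ 0.0285, which is < 0.05, so reject H₀.
There is evidence that advertising spend is associated with monthly sales, holding the other predictors fixed.

t = 2.277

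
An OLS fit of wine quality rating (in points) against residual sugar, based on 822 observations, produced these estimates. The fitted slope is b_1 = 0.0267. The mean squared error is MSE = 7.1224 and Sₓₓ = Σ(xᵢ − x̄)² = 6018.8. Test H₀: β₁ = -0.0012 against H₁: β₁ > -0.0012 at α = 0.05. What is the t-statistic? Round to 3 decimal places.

SE(b_1) = √(MSE/Sₓₓ) = √(7.1224/6018.8) = 0.0344.
t = (0.0267 − (-0.0012)) / 0.0344 = 0.811.
df = n − 2 = 820.
One-sided p ≈ 0.2088, which is ≥ 0.05, so fail to reject H₀.
The data do not give significant evidence that the true slope on residual sugar exceeds -0.0012 points per unit.

t = 0.811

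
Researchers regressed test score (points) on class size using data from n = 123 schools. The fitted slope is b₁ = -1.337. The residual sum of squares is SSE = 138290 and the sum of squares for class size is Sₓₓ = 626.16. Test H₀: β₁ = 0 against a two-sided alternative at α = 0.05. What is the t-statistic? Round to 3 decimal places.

t = -0.990

MSE = SSE/(n − 2) = 138290/121 = 1142.89.
SE(b₁) = √(MSE/Sₓₓ) = √(1142.89/626.16) = 1.35101.
t = -1.337 / 1.35101 = -0.990.
df = n − 2 = 121.
Two-sided p ≈ 0.3243, which is ≥ 0.05, so fail to reject H₀.
The data do not give significant evidence of an association between class size and test score.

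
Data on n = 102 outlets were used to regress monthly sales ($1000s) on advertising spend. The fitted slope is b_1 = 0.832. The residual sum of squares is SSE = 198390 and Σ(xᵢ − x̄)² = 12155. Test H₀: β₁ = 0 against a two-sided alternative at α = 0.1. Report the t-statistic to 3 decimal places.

t = 2.059

MSE = SSE/(n − 2) = 198390/100 = 1983.9.
SE(b_1) = √(MSE/Sₓₓ) = √(1983.9/12155) = 0.404001.
t = 0.832 / 0.404001 = 2.059.
df = n − 2 = 100.
Two-sided p ≈ 0.0421, which is < 0.1, so reject H₀.
There is evidence that advertising spend is associated with monthly sales.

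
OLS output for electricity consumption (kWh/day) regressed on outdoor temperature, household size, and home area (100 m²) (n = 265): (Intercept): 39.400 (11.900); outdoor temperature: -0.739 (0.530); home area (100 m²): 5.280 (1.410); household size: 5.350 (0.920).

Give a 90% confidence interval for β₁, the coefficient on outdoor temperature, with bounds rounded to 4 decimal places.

(-1.6139, 0.1359)

Read off: b = -0.739, SE = 0.530 for outdoor temperature.
df = n − k − 1 = 265 − 3 − 1 = 261.
t* = t_{0.05, 261} = 1.650713.
Margin = t* × SE = 1.650713 × 0.530 = 0.874878.
CI: -0.739 ± 0.874878 → (-1.6139, 0.1359).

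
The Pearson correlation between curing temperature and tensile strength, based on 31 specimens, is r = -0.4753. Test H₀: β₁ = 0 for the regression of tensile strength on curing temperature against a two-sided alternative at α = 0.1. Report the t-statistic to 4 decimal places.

t = r·√(n − 2)/√(1 − r²) = -0.4753·√29/√0.77409 = -2.9092.
df = n − 2 = 29.
Two-sided p ≈ 0.0069, which is < 0.1, so reject H₀.
There is evidence of a linear association between curing temperature and tensile strength.

t = -2.9092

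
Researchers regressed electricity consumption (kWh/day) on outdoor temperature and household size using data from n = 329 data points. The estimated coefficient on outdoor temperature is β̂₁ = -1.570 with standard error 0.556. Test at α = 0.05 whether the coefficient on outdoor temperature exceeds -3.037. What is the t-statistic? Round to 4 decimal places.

t = 2.6385

H₀: β₁ = -3.037 vs H₁: β₁ > -3.037.
t = (β̂₁ − β₁⁰)/SE = (-1.570 − (-3.037)) / 0.556 = 2.6385.
df = n − k − 1 = 329 − 2 − 1 = 326.
One-sided p ≈ 0.0044, which is < 0.05, so reject H₀.
There is evidence that the true slope on outdoor temperature exceeds -3.037 kWh/day per unit, holding the other predictors fixed.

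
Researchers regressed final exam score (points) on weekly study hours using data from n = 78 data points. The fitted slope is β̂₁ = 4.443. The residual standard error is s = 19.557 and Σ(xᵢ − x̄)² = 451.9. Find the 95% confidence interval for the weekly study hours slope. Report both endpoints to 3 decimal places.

SE(β̂₁) = s/√Sₓₓ = 19.557/√451.9 = 0.919986.
df = n − 2 = 76.
t* = t_{0.025, 76} = 1.991673.
Margin = t* × SE = 1.991673 × 0.919986 = 1.83231.
CI: 4.443 ± 1.83231 → (2.611, 6.275).
With 95% confidence, each one-unit increase in weekly study hours is associated with a change of between 2.611 and 6.275 points in final exam score.

(2.611, 6.275)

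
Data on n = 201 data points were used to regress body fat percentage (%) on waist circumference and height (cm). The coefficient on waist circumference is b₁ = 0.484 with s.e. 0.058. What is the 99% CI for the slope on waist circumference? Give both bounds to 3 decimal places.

(0.333, 0.635)

df = n − k − 1 = 201 − 2 − 1 = 198.
t* = t_{0.005, 198} = 2.600887.
Margin = t* × SE = 2.600887 × 0.058 = 0.15085.
CI: 0.484 ± 0.15085 → (0.333, 0.635).
With 99% confidence, each one-unit increase in waist circumference is associated with a change of between 0.333 and 0.635 % in body fat percentage, holding the other predictors fixed.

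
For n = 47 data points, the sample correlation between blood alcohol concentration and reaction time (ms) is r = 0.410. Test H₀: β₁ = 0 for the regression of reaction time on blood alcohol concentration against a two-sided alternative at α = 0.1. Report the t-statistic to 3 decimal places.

t = 3.015

t = r·√(n − 2)/√(1 − r²) = 0.410·√45/√0.8319 = 3.015.
df = n − 2 = 45.
Two-sided p ≈ 0.0042, which is < 0.1, so reject H₀.
There is evidence of a linear association between blood alcohol concentration and reaction time.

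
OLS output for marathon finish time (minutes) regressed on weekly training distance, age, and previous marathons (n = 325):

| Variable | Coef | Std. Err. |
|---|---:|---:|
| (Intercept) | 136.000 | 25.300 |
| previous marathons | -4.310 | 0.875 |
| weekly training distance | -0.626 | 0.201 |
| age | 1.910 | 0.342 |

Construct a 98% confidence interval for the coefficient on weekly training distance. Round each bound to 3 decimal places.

Read off: b = -0.626, SE = 0.201 for weekly training distance.
df = n − k − 1 = 325 − 3 − 1 = 321.
t* = t_{0.01, 321} = 2.338021.
Margin = t* × SE = 2.338021 × 0.201 = 0.46994.
CI: -0.626 ± 0.46994 → (-1.096, -0.156).

(-1.096, -0.156)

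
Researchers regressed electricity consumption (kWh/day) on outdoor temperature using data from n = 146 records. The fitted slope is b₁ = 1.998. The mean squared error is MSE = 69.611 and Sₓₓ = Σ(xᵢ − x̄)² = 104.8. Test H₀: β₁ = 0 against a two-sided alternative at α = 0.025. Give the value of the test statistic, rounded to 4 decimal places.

SE(b₁) = √(MSE/Sₓₓ) = √(69.611/104.8) = 0.815001.
t = 1.998 / 0.815001 = 2.4515.
df = n − 2 = 144.
Two-sided p ≈ 0.0154, which is < 0.025, so reject H₀.
There is evidence that outdoor temperature is associated with electricity consumption.

t = 2.4515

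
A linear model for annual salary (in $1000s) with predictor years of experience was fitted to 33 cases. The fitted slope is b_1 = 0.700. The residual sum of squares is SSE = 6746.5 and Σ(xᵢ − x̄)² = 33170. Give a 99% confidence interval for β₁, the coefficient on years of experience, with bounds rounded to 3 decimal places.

MSE = SSE/(n − 2) = 6746.5/31 = 217.629.
SE(b_1) = √(MSE/Sₓₓ) = √(217.629/33170) = 0.0810001.
df = n − 2 = 31.
t* = t_{0.005, 31} = 2.744042.
Margin = t* × SE = 2.744042 × 0.0810001 = 0.22227.
CI: 0.700 ± 0.22227 → (0.478, 0.922).
With 99% confidence, each one-unit increase in years of experience is associated with a change of between 0.478 and 0.922 $1000s in annual salary.

(0.478, 0.922)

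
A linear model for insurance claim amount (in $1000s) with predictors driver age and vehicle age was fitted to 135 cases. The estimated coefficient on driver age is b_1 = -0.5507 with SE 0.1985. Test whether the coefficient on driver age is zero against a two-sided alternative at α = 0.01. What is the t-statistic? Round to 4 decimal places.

t = -2.7743

H₀: β₁ = 0 vs H₁: β₁ ≠ 0.
t = (b_1 − β₁⁰)/SE = -0.5507 / 0.1985 = -2.7743.
df = n − k − 1 = 135 − 2 − 1 = 132.
Two-sided p ≈ 0.0063, which is < 0.01, so reject H₀.
There is evidence that driver age is associated with insurance claim amount, holding the other predictors fixed.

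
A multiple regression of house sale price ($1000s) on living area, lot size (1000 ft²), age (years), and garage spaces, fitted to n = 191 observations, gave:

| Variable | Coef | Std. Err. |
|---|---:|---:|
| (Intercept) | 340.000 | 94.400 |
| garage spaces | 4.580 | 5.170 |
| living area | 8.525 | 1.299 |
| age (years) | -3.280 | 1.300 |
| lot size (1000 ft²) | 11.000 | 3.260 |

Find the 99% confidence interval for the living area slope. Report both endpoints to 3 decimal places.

Read off: b = 8.525, SE = 1.299 for living area.
df = n − k − 1 = 191 − 4 − 1 = 186.
t* = t_{0.005, 186} = 2.60252.
Margin = t* × SE = 2.60252 × 1.299 = 3.38067.
CI: 8.525 ± 3.38067 → (5.144, 11.906).

(5.144, 11.906)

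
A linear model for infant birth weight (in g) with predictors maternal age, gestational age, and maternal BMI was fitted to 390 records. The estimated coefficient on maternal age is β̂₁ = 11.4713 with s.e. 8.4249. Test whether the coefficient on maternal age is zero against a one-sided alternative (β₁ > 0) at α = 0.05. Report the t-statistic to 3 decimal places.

H₀: β₁ = 0 vs H₁: β₁ > 0.
t = (β̂₁ − β₁⁰)/SE = 11.4713 / 8.4249 = 1.362.
df = n − k − 1 = 390 − 3 − 1 = 386.
One-sided p ≈ 0.0871, which is ≥ 0.05, so fail to reject H₀.
The data do not give significant evidence that the true slope on maternal age is positive, holding the other predictors fixed.

t = 1.362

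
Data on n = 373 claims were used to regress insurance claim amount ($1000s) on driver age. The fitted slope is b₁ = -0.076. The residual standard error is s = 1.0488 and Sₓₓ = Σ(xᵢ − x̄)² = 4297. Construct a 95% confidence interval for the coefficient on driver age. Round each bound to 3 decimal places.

SE(b₁) = s/√Sₓₓ = 1.0488/√4297 = 0.0159996.
df = n − 2 = 371.
t* = t_{0.025, 371} = 1.966379.
Margin = t* × SE = 1.966379 × 0.0159996 = 0.03146.
CI: -0.076 ± 0.03146 → (-0.107, -0.045).
With 95% confidence, each one-unit increase in driver age is associated with a change of between -0.107 and -0.045 $1000s in insurance claim amount.

(-0.107, -0.045)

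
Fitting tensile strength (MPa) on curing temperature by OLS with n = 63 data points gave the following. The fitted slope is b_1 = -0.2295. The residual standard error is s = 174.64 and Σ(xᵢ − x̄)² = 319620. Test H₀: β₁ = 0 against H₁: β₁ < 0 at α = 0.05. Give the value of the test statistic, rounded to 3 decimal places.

SE(b_1) = s/√Sₓₓ = 174.64/√319620 = 0.308906.
t = -0.2295 / 0.308906 = -0.743.
df = n − 2 = 61.
One-sided p ≈ 0.2302, which is ≥ 0.05, so fail to reject H₀.
The data do not give significant evidence that the true slope on curing temperature is negative.

t = -0.743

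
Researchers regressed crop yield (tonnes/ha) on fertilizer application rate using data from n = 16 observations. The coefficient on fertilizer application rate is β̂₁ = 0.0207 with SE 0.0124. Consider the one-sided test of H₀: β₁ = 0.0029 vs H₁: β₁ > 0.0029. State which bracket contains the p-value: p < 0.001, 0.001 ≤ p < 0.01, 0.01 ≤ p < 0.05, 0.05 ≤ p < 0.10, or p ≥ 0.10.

0.05 ≤ p < 0.10

t = (0.0207 − 0.0029) / 0.0124 = 1.435.
df = n − 2 = 16 − 2 = 14.
One-sided p = P(T_{14} > t) ≈ 0.0866.
So 0.05 ≤ p < 0.10.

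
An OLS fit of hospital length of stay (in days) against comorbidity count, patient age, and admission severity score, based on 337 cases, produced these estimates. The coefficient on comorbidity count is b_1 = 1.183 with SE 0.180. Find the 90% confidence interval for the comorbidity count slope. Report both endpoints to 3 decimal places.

(0.886, 1.480)

df = n − k − 1 = 337 − 3 − 1 = 333.
t* = t_{0.05, 333} = 1.649442.
Margin = t* × SE = 1.649442 × 0.180 = 0.29690.
CI: 1.183 ± 0.29690 → (0.886, 1.480).
With 90% confidence, each one-unit increase in comorbidity count is associated with a change of between 0.886 and 1.480 days in hospital length of stay, holding the other predictors fixed.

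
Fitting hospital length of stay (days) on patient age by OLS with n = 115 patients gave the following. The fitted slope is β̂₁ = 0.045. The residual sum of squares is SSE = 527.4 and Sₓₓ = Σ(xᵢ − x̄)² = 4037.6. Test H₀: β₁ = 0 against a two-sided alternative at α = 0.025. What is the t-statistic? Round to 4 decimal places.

t = 1.3236

MSE = SSE/(n − 2) = 527.4/113 = 4.66726.
SE(β̂₁) = √(MSE/Sₓₓ) = √(4.66726/4037.6) = 0.0339992.
t = 0.045 / 0.0339992 = 1.3236.
df = n − 2 = 113.
Two-sided p ≈ 0.1883, which is ≥ 0.025, so fail to reject H₀.
The data do not give significant evidence of an association between patient age and hospital length of stay.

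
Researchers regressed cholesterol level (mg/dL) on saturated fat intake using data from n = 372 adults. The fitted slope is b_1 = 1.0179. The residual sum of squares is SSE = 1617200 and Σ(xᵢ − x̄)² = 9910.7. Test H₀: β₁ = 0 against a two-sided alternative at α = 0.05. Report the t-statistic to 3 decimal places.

MSE = SSE/(n − 2) = 1617200/370 = 4370.81.
SE(b_1) = √(MSE/Sₓₓ) = √(4370.81/9910.7) = 0.664093.
t = 1.0179 / 0.664093 = 1.533.
df = n − 2 = 370.
Two-sided p ≈ 0.1262, which is ≥ 0.05, so fail to reject H₀.
The data do not give significant evidence of an association between saturated fat intake and cholesterol level.

t = 1.533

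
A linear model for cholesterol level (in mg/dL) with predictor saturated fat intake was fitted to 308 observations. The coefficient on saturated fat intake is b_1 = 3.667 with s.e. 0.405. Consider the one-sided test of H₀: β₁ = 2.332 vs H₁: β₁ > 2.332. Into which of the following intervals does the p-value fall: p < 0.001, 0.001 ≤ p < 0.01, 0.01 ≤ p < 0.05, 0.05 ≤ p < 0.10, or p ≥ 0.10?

t = (3.667 − 2.332) / 0.405 = 3.296.
df = n − 2 = 308 − 2 = 306.
One-sided p = P(T_{306} > t) ≈ 0.0005.
So p < 0.001.

p < 0.001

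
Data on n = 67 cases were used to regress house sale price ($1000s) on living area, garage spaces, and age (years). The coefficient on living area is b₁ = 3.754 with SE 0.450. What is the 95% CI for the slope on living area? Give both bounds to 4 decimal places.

(2.8547, 4.6533)

df = n − k − 1 = 67 − 3 − 1 = 63.
t* = t_{0.025, 63} = 1.998341.
Margin = t* × SE = 1.998341 × 0.450 = 0.899253.
CI: 3.754 ± 0.899253 → (2.8547, 4.6533).
With 95% confidence, each one-unit increase in living area is associated with a change of between 2.8547 and 4.6533 $1000s in house sale price, holding the other predictors fixed.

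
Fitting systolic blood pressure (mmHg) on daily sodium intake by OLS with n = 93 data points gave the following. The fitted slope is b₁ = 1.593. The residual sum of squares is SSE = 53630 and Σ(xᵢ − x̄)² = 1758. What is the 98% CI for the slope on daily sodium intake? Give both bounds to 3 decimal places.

MSE = SSE/(n − 2) = 53630/91 = 589.341.
SE(b₁) = √(MSE/Sₓₓ) = √(589.341/1758) = 0.578994.
df = n − 2 = 91.
t* = t_{0.01, 91} = 2.368026.
Margin = t* × SE = 2.368026 × 0.578994 = 1.37107.
CI: 1.593 ± 1.37107 → (0.222, 2.964).
With 98% confidence, each one-unit increase in daily sodium intake is associated with a change of between 0.222 and 2.964 mmHg in systolic blood pressure.

(0.222, 2.964)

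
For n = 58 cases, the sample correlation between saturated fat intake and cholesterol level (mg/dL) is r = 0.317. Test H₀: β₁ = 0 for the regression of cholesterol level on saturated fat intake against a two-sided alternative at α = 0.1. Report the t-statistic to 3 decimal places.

t = r·√(n − 2)/√(1 − r²) = 0.317·√56/√0.899511 = 2.501.
df = n − 2 = 56.
Two-sided p ≈ 0.0153, which is < 0.1, so reject H₀.
There is evidence of a linear association between saturated fat intake and cholesterol level.

t = 2.501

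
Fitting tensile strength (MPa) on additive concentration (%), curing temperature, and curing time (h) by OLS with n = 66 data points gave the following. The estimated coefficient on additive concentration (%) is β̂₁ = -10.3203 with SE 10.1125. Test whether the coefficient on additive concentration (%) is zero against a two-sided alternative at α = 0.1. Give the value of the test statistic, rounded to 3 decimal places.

t = -1.021

H₀: β₁ = 0 vs H₁: β₁ ≠ 0.
t = (β̂₁ − β₁⁰)/SE = -10.3203 / 10.1125 = -1.021.
df = n − k − 1 = 66 − 3 − 1 = 62.
Two-sided p ≈ 0.3114, which is ≥ 0.1, so fail to reject H₀.
The data do not give significant evidence of an association between additive concentration (%) and tensile strength, after adjusting for the other predictors.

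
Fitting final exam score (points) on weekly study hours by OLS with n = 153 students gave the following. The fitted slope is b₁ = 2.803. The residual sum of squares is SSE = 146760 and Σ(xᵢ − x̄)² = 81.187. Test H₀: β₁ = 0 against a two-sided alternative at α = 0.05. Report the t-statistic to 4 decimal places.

t = 0.8101

MSE = SSE/(n − 2) = 146760/151 = 971.921.
SE(b₁) = √(MSE/Sₓₓ) = √(971.921/81.187) = 3.45997.
t = 2.803 / 3.45997 = 0.8101.
df = n − 2 = 151.
Two-sided p ≈ 0.4191, which is ≥ 0.05, so fail to reject H₀.
The data do not give significant evidence of an association between weekly study hours and final exam score.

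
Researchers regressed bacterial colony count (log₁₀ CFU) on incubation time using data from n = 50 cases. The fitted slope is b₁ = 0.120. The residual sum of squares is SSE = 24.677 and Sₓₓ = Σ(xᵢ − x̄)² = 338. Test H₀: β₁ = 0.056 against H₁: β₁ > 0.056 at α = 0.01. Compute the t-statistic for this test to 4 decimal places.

MSE = SSE/(n − 2) = 24.677/48 = 0.514104.
SE(b₁) = √(MSE/Sₓₓ) = √(0.514104/338) = 0.0390002.
t = (0.120 − 0.056) / 0.0390002 = 1.6410.
df = n − 2 = 48.
One-sided p ≈ 0.0537, which is ≥ 0.01, so fail to reject H₀.
The data do not give significant evidence that the true slope on incubation time exceeds 0.056 log₁₀ CFU per unit.

t = 1.6410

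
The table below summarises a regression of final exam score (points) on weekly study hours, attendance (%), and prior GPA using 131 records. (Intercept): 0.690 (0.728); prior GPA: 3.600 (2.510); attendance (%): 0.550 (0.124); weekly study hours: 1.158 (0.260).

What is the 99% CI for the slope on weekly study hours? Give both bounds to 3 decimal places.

(0.478, 1.838)

Read off: b = 1.158, SE = 0.260 for weekly study hours.
df = n − k − 1 = 131 − 3 − 1 = 127.
t* = t_{0.005, 127} = 2.615096.
Margin = t* × SE = 2.615096 × 0.260 = 0.67992.
CI: 1.158 ± 0.67992 → (0.478, 1.838).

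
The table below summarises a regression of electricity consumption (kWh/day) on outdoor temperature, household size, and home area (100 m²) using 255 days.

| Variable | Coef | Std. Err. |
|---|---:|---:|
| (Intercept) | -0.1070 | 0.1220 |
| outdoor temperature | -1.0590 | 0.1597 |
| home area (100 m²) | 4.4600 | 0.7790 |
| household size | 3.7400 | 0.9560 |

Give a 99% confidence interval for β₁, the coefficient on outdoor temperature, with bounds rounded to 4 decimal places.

(-1.4735, -0.6445)

Read off: b = -1.0590, SE = 0.1597 for outdoor temperature.
df = n − k − 1 = 255 − 3 − 1 = 251.
t* = t_{0.005, 251} = 2.595558.
Margin = t* × SE = 2.595558 × 0.1597 = 0.414511.
CI: -1.0590 ± 0.414511 → (-1.4735, -0.6445).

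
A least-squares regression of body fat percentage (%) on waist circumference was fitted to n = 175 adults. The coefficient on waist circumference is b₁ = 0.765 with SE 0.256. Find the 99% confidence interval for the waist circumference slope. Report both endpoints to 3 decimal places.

(0.098, 1.432)

df = n − 2 = 175 − 2 = 173.
t* = t_{0.005, 173} = 2.604546.
Margin = t* × SE = 2.604546 × 0.256 = 0.66676.
CI: 0.765 ± 0.66676 → (0.098, 1.432).
With 99% confidence, each one-unit increase in waist circumference is associated with a change of between 0.098 and 1.432 % in body fat percentage.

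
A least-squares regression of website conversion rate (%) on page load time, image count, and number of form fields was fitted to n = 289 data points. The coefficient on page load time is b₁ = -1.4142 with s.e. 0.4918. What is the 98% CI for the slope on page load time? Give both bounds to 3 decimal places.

df = n − k − 1 = 289 − 3 − 1 = 285.
t* = t_{0.01, 285} = 2.339503.
Margin = t* × SE = 2.339503 × 0.4918 = 1.15057.
CI: -1.4142 ± 1.15057 → (-2.565, -0.264).
With 98% confidence, each one-unit increase in page load time is associated with a change of between -2.565 and -0.264 % in website conversion rate, holding the other predictors fixed.

(-2.565, -0.264)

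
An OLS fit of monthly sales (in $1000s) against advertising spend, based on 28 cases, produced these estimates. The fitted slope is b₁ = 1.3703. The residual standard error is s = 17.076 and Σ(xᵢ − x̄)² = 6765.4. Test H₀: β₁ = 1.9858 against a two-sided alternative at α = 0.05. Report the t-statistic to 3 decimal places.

SE(b₁) = s/√Sₓₓ = 17.076/√6765.4 = 0.207606.
t = (1.3703 − 1.9858) / 0.207606 = -2.965.
df = n − 2 = 26.
Two-sided p ≈ 0.0064, which is < 0.05, so reject H₀.
There is evidence that the true slope on advertising spend differs from 1.9858 $1000s per unit.

t = -2.965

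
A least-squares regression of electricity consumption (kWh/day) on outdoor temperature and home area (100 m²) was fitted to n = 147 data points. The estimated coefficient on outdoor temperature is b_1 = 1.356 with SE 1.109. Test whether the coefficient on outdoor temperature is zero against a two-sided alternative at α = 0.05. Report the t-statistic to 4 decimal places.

H₀: β₁ = 0 vs H₁: β₁ ≠ 0.
t = (b_1 − β₁⁰)/SE = 1.356 / 1.109 = 1.2227.
df = n − k − 1 = 147 − 2 − 1 = 144.
Two-sided p ≈ 0.2234, which is ≥ 0.05, so fail to reject H₀.
The data do not give significant evidence of an association between outdoor temperature and electricity consumption, after adjusting for the other predictors.

t = 1.2227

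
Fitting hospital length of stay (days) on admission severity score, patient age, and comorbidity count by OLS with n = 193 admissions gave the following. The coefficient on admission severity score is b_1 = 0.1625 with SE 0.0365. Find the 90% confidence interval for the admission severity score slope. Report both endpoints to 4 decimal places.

df = n − k − 1 = 193 − 3 − 1 = 189.
t* = t_{0.05, 189} = 1.652956.
Margin = t* × SE = 1.652956 × 0.0365 = 0.060333.
CI: 0.1625 ± 0.060333 → (0.1022, 0.2228).
With 90% confidence, each one-unit increase in admission severity score is associated with a change of between 0.1022 and 0.2228 days in hospital length of stay, holding the other predictors fixed.

(0.1022, 0.2228)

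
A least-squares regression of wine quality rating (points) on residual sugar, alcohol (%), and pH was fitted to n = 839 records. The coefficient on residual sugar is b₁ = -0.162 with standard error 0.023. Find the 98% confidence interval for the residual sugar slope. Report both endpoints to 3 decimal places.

(-0.216, -0.108)

df = n − k − 1 = 839 − 3 − 1 = 835.
t* = t_{0.01, 835} = 2.330822.
Margin = t* × SE = 2.330822 × 0.023 = 0.05361.
CI: -0.162 ± 0.05361 → (-0.216, -0.108).
With 98% confidence, each one-unit increase in residual sugar is associated with a change of between -0.216 and -0.108 points in wine quality rating, holding the other predictors fixed.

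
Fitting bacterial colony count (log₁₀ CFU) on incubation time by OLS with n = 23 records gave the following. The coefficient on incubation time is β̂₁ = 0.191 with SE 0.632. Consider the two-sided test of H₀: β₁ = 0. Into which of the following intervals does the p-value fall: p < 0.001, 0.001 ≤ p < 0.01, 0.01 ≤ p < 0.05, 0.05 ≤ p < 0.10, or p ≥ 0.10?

p ≥ 0.10

t = 0.191 / 0.632 = 0.302.
df = n − 2 = 23 − 2 = 21.
Two-sided p = 2·P(T_{21} > |t|) ≈ 0.7655.
So p ≥ 0.10.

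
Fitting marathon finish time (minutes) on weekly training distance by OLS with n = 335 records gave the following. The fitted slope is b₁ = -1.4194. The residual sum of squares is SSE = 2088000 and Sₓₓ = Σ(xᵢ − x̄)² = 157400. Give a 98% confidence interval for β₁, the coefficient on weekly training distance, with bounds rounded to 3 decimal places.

MSE = SSE/(n − 2) = 2088000/333 = 6270.27.
SE(b₁) = √(MSE/Sₓₓ) = √(6270.27/157400) = 0.199591.
df = n − 2 = 333.
t* = t_{0.01, 333} = 2.337598.
Margin = t* × SE = 2.337598 × 0.199591 = 0.46656.
CI: -1.4194 ± 0.46656 → (-1.886, -0.953).
With 98% confidence, each one-unit increase in weekly training distance is associated with a change of between -1.886 and -0.953 minutes in marathon finish time.

(-1.886, -0.953)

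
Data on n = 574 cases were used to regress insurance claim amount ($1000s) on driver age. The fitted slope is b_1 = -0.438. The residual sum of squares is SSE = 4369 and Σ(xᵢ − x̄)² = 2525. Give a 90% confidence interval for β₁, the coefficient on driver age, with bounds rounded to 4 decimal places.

(-0.5286, -0.3474)

MSE = SSE/(n − 2) = 4369/572 = 7.63811.
SE(b_1) = √(MSE/Sₓₓ) = √(7.63811/2525) = 0.055.
df = n − 2 = 572.
t* = t_{0.05, 572} = 1.647522.
Margin = t* × SE = 1.647522 × 0.055 = 0.090614.
CI: -0.438 ± 0.090614 → (-0.5286, -0.3474).
With 90% confidence, each one-unit increase in driver age is associated with a change of between -0.5286 and -0.3474 $1000s in insurance claim amount.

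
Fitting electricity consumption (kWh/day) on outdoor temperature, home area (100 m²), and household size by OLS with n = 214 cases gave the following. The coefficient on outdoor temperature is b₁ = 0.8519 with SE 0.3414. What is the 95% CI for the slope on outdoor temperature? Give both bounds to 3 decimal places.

(0.179, 1.525)

df = n − k − 1 = 214 − 3 − 1 = 210.
t* = t_{0.025, 210} = 1.971325.
Margin = t* × SE = 1.971325 × 0.3414 = 0.67301.
CI: 0.8519 ± 0.67301 → (0.179, 1.525).
With 95% confidence, each one-unit increase in outdoor temperature is associated with a change of between 0.179 and 1.525 kWh/day in electricity consumption, holding the other predictors fixed.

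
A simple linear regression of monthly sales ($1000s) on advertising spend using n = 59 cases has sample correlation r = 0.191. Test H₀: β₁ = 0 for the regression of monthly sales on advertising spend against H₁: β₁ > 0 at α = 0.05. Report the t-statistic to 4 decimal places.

t = r·√(n − 2)/√(1 − r²) = 0.191·√57/√0.963519 = 1.4691.
df = n − 2 = 57.
One-sided p ≈ 0.0737, which is ≥ 0.05, so fail to reject H₀.
The data do not give significant evidence of a linear association between advertising spend and monthly sales.

t = 1.4691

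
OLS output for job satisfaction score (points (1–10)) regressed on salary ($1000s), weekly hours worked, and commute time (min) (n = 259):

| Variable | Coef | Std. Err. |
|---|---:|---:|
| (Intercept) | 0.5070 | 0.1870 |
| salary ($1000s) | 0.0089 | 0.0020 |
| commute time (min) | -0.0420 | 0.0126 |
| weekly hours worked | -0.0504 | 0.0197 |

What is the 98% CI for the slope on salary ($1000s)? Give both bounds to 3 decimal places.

(0.004, 0.014)

Read off: b = 0.0089, SE = 0.0020 for salary ($1000s).
df = n − k − 1 = 259 − 3 − 1 = 255.
t* = t_{0.01, 255} = 2.34106.
Margin = t* × SE = 2.34106 × 0.0020 = 0.00468.
CI: 0.0089 ± 0.00468 → (0.004, 0.014).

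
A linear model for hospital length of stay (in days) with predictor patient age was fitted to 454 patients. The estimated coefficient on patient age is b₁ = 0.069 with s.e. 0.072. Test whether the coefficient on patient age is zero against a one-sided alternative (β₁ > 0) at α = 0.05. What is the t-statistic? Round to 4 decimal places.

H₀: β₁ = 0 vs H₁: β₁ > 0.
t = (b₁ − β₁⁰)/SE = 0.069 / 0.072 = 0.9583.
df = n − 2 = 454 − 2 = 452.
One-sided p ≈ 0.1692, which is ≥ 0.05, so fail to reject H₀.
The data do not give significant evidence that the true slope on patient age is positive.

t = 0.9583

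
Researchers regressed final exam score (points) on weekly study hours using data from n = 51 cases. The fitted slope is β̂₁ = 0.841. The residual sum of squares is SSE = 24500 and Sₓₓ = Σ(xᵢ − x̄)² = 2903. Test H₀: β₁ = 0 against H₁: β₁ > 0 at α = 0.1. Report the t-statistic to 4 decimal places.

t = 2.0264

MSE = SSE/(n − 2) = 24500/49 = 500.
SE(β̂₁) = √(MSE/Sₓₓ) = √(500/2903) = 0.415013.
t = 0.841 / 0.415013 = 2.0264.
df = n − 2 = 49.
One-sided p ≈ 0.0241, which is < 0.1, so reject H₀.
There is evidence that the true slope on weekly study hours is positive.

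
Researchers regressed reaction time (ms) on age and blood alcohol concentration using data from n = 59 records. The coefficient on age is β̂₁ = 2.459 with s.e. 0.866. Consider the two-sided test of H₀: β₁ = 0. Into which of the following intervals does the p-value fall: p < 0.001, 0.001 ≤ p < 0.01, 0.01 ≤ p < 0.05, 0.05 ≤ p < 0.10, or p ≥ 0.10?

t = 2.459 / 0.866 = 2.839.
df = n − k − 1 = 59 − 2 − 1 = 56.
Two-sided p = 2·P(T_{56} > |t|) ≈ 0.0063.
So 0.001 ≤ p < 0.01.

0.001 ≤ p < 0.01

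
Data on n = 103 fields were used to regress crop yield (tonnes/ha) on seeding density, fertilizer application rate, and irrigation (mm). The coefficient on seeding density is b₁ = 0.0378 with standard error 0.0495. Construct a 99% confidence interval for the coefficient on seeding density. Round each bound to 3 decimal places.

df = n − k − 1 = 103 − 3 − 1 = 99.
t* = t_{0.005, 99} = 2.626405.
Margin = t* × SE = 2.626405 × 0.0495 = 0.13001.
CI: 0.0378 ± 0.13001 → (-0.092, 0.168).
With 99% confidence, each one-unit increase in seeding density is associated with a change of between -0.092 and 0.168 tonnes/ha in crop yield, holding the other predictors fixed.

(-0.092, 0.168)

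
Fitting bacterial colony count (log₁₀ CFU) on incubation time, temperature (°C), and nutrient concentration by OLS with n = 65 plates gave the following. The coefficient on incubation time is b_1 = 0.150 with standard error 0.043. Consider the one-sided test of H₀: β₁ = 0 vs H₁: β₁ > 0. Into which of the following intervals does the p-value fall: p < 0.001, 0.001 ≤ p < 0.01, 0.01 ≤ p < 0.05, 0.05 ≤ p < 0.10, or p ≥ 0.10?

t = 0.150 / 0.043 = 3.488.
df = n − k − 1 = 65 − 3 − 1 = 61.
One-sided p = P(T_{61} > t) ≈ 0.0005.
So p < 0.001.

p < 0.001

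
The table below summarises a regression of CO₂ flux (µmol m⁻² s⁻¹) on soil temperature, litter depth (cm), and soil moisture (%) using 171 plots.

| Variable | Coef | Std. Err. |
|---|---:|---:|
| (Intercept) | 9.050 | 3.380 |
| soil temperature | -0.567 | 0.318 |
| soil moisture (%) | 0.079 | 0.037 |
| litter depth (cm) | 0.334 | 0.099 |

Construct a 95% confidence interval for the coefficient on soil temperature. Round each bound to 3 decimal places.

Read off: b = -0.567, SE = 0.318 for soil temperature.
df = n − k − 1 = 171 − 3 − 1 = 167.
t* = t_{0.025, 167} = 1.974271.
Margin = t* × SE = 1.974271 × 0.318 = 0.62782.
CI: -0.567 ± 0.62782 → (-1.195, 0.061).

(-1.195, 0.061)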